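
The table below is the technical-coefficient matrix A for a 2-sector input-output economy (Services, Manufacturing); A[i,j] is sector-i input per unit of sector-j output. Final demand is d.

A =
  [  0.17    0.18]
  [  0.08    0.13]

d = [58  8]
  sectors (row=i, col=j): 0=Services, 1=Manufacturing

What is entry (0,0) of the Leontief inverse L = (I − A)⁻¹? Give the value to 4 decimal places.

L[0,0] = 1.2293

Form M = I − A:
  [  0.83   -0.18]
  [ -0.08    0.87]
Leontief inverse L = M⁻¹:
  [  1.2293    0.2543]
  [  0.1130    1.1728]
Total output x = L · d:
  x_0 = 1.2293·58 + 0.2543·8 = 73.3362
  x_1 = 0.1130·58 + 1.1728·8 = 15.9390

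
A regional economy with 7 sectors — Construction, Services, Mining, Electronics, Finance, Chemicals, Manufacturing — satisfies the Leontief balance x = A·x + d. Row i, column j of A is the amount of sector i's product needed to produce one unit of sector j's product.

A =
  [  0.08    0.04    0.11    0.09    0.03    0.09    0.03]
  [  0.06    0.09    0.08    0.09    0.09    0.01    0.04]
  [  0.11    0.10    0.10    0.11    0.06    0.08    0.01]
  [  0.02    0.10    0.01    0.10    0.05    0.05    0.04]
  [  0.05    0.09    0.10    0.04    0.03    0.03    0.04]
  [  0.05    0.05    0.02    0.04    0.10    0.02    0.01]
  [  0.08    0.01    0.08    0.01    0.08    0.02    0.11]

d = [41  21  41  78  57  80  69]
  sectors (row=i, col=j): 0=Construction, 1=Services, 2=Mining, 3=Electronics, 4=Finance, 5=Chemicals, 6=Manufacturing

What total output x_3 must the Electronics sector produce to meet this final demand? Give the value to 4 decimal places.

112.2837

Form M = I − A:
  [  0.92   -0.04   -0.11   -0.09   -0.03   -0.09   -0.03]
  [ -0.06    0.91   -0.08   -0.09   -0.09   -0.01   -0.04]
  [ -0.11   -0.10    0.90   -0.11   -0.06   -0.08   -0.01]
  [ -0.02   -0.10   -0.01    0.90   -0.05   -0.05   -0.04]
  [ -0.05   -0.09   -0.10   -0.04    0.97   -0.03   -0.04]
  [ -0.05   -0.05   -0.02   -0.04   -0.10    0.98   -0.01]
  [ -0.08   -0.01   -0.08   -0.01   -0.08   -0.02    0.89]
Leontief inverse L = M⁻¹:
  [  1.1331    0.1007    0.1660    0.1537    0.0807    0.1301    0.0566]
  [  0.1115    1.1530    0.1404    0.1526    0.1376    0.0469    0.0707]
  [  0.1726    0.1763    1.1700    0.1894    0.1204    0.1274    0.0422]
  [  0.0551    0.1475    0.0501    1.1455    0.0905    0.0732    0.0654]
  [  0.0967    0.1414    0.1517    0.0935    1.0729    0.0616    0.0644]
  [  0.0805    0.0886    0.0584    0.0764    0.1280    1.0419    0.0282]
  [  0.1297    0.0542    0.1372    0.0555    0.1200    0.0534    1.1404]
Total output x = L · d:
  x_0 = 1.1331·41 + 0.1007·21 + 0.1660·41 + 0.1537·78 + 0.0807·57 + 0.1301·80 + 0.0566·69 = 86.2736
  x_1 = 0.1115·41 + 1.1530·21 + 0.1404·41 + 0.1526·78 + 0.1376·57 + 0.0469·80 + 0.0707·69 = 62.9221
  x_2 = 0.1726·41 + 0.1763·21 + 1.1700·41 + 0.1894·78 + 0.1204·57 + 0.1274·80 + 0.0422·69 = 93.4918
  x_3 = 0.0551·41 + 0.1475·21 + 0.0501·41 + 1.1455·78 + 0.0905·57 + 0.0732·80 + 0.0654·69 = 112.2837
  x_4 = 0.0967·41 + 0.1414·21 + 0.1517·41 + 0.0935·78 + 1.0729·57 + 0.0616·80 + 0.0644·69 = 90.9783
  x_5 = 0.0805·41 + 0.0886·21 + 0.0584·41 + 0.0764·78 + 0.1280·57 + 1.0419·80 + 0.0282·69 = 106.1030
  x_6 = 0.1297·41 + 0.0542·21 + 0.1372·41 + 0.0555·78 + 0.1200·57 + 0.0534·80 + 1.1404·69 = 106.2175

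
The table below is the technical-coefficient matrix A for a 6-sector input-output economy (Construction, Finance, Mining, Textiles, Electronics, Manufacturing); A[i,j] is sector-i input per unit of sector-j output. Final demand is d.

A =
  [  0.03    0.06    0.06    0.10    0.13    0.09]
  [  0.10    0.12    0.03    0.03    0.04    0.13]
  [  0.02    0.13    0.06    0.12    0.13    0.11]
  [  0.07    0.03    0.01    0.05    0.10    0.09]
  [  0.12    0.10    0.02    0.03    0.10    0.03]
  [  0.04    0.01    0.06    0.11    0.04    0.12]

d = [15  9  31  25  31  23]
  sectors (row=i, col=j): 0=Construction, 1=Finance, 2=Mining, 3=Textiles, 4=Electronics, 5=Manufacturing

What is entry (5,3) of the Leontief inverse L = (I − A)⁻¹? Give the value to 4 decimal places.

L[5,3] = 0.1606

Form M = I − A:
  [  0.97   -0.06   -0.06   -0.10   -0.13   -0.09]
  [ -0.10    0.88   -0.03   -0.03   -0.04   -0.13]
  [ -0.02   -0.13    0.94   -0.12   -0.13   -0.11]
  [ -0.07   -0.03   -0.01    0.95   -0.10   -0.09]
  [ -0.12   -0.10   -0.02   -0.03    0.90   -0.03]
  [ -0.04   -0.01   -0.06   -0.11   -0.04    0.88]
Leontief inverse L = M⁻¹:
  [  1.0874    0.1171    0.0894    0.1545    0.1996    0.1623]
  [  0.1498    1.1729    0.0635    0.0883    0.1020    0.2090]
  [  0.0908    0.2004    1.0953    0.1842    0.2097    0.2018]
  [  0.1112    0.0686    0.0332    1.0920    0.1516    0.1425]
  [  0.1700    0.1543    0.0473    0.0763    1.1620    0.0935]
  [  0.0789    0.0479    0.0858    0.1606    0.0963    1.1819]
Total output x = L · d:
  x_0 = 1.0874·15 + 0.1171·9 + 0.0894·31 + 0.1545·25 + 0.1996·31 + 0.1623·23 = 33.9194
  x_1 = 0.1498·15 + 1.1729·9 + 0.0635·31 + 0.0883·25 + 0.1020·31 + 0.2090·23 = 24.9482
  x_2 = 0.0908·15 + 0.2004·9 + 1.0953·31 + 0.1842·25 + 0.2097·31 + 0.2018·23 = 52.8676
  x_3 = 0.1112·15 + 0.0686·9 + 0.0332·31 + 1.0920·25 + 0.1516·31 + 0.1425·23 = 38.5904
  x_4 = 0.1700·15 + 0.1543·9 + 0.0473·31 + 0.0763·25 + 1.1620·31 + 0.0935·23 = 45.4822
  x_5 = 0.0789·15 + 0.0479·9 + 0.0858·31 + 0.1606·25 + 0.0963·31 + 1.1819·23 = 38.4574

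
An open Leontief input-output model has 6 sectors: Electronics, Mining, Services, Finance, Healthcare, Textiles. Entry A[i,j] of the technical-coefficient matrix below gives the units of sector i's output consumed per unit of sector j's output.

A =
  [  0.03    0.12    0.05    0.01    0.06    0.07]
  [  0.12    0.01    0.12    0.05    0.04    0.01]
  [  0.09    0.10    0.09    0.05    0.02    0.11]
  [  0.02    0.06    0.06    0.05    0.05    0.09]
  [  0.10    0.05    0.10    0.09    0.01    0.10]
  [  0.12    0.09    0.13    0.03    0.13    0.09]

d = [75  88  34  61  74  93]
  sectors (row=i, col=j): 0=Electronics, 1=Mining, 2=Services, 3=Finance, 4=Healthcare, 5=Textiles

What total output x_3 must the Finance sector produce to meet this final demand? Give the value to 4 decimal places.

102.8632

Form M = I − A:
  [  0.97   -0.12   -0.05   -0.01   -0.06   -0.07]
  [ -0.12    0.99   -0.12   -0.05   -0.04   -0.01]
  [ -0.09   -0.10    0.91   -0.05   -0.02   -0.11]
  [ -0.02   -0.06   -0.06    0.95   -0.05   -0.09]
  [ -0.10   -0.05   -0.10   -0.09    0.99   -0.10]
  [ -0.12   -0.09   -0.13   -0.03   -0.13    0.91]
Leontief inverse L = M⁻¹:
  [  1.0848    0.1596    0.1092    0.0377    0.0910    0.1121]
  [  0.1628    1.0603    0.1696    0.0747    0.0677    0.0595]
  [  0.1577    0.1607    1.1658    0.0831    0.0662    0.1703]
  [  0.0712    0.1023    0.1170    1.0771    0.0831    0.1364]
  [  0.1611    0.1122    0.1708    0.1217    1.0553    0.1623]
  [  0.2070    0.1683    0.2260    0.0771    0.1817    1.1716]
Total output x = L · d:
  x_0 = 1.0848·75 + 0.1596·88 + 0.1092·34 + 0.0377·61 + 0.0910·74 + 0.1121·93 = 118.5852
  x_1 = 0.1628·75 + 1.0603·88 + 0.1696·34 + 0.0747·61 + 0.0677·74 + 0.0595·93 = 126.3931
  x_2 = 0.1577·75 + 0.1607·88 + 1.1658·34 + 0.0831·61 + 0.0662·74 + 0.1703·93 = 91.4136
  x_3 = 0.0712·75 + 0.1023·88 + 0.1170·34 + 1.0771·61 + 0.0831·74 + 0.1364·93 = 102.8632
  x_4 = 0.1611·75 + 0.1122·88 + 0.1708·34 + 0.1217·61 + 1.0553·74 + 0.1623·93 = 128.3735
  x_5 = 0.2070·75 + 0.1683·88 + 0.2260·34 + 0.0771·61 + 0.1817·74 + 1.1716·93 = 165.1251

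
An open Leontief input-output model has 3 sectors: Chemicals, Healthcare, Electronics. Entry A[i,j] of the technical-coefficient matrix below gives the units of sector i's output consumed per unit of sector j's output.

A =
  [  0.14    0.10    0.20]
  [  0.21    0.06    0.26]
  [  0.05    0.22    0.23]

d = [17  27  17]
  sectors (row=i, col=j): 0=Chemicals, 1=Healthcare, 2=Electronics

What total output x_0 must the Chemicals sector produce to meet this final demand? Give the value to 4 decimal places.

33.9508

Form M = I − A:
  [  0.86   -0.10   -0.20]
  [ -0.21    0.94   -0.26]
  [ -0.05   -0.22    0.77]
Leontief inverse L = M⁻¹:
  [  1.2410    0.2253    0.3984]
  [  0.3252    1.2141    0.4944]
  [  0.1735    0.3615    1.4658]
Total output x = L · d:
  x_0 = 1.2410·17 + 0.2253·27 + 0.3984·17 = 33.9508
  x_1 = 0.3252·17 + 1.2141·27 + 0.4944·17 = 46.7165
  x_2 = 0.1735·17 + 0.3615·27 + 1.4658·17 = 37.6301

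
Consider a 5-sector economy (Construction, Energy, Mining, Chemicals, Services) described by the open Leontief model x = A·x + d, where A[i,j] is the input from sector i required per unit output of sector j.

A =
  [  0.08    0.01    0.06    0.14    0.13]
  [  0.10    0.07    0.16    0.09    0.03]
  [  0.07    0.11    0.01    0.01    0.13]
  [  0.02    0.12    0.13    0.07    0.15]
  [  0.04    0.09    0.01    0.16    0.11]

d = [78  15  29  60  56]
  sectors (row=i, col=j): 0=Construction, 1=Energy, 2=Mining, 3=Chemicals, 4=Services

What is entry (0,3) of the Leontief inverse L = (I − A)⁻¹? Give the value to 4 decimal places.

Form M = I − A:
  [  0.92   -0.01   -0.06   -0.14   -0.13]
  [ -0.10    0.93   -0.16   -0.09   -0.03]
  [ -0.07   -0.11    0.99   -0.01   -0.13]
  [ -0.02   -0.12   -0.13    0.93   -0.15]
  [ -0.04   -0.09   -0.01   -0.16    0.89]
Leontief inverse L = M⁻¹:
  [  1.1175    0.0737    0.1099    0.2140    0.2178]
  [  0.1479    1.1334    0.2136    0.1544    0.1170]
  [  0.1065    0.1534    1.0530    0.0744    0.1871]
  [  0.0708    0.1942    0.1888    1.1477    0.2379]
  [  0.0791    0.1546    0.0723    0.2324    1.1901]
Total output x = L · d:
  x_0 = 1.1175·78 + 0.0737·15 + 0.1099·29 + 0.2140·60 + 0.2178·56 = 116.4954
  x_1 = 0.1479·78 + 1.1334·15 + 0.2136·29 + 0.1544·60 + 0.1170·56 = 50.5451
  x_2 = 0.1065·78 + 0.1534·15 + 1.0530·29 + 0.0744·60 + 0.1871·56 = 56.0889
  x_3 = 0.0708·78 + 0.1942·15 + 0.1888·29 + 1.1477·60 + 0.2379·56 = 96.0891
  x_4 = 0.0791·78 + 0.1546·15 + 0.0723·29 + 0.2324·60 + 1.1901·56 = 91.1731

L[0,3] = 0.2140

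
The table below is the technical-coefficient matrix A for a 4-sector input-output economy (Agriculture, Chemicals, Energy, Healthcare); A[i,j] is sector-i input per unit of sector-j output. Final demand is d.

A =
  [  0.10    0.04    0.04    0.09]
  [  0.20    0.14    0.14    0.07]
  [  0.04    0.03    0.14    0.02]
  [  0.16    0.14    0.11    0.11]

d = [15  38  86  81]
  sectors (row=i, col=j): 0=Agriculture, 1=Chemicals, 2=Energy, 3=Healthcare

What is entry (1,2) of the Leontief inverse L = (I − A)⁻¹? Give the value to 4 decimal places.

L[1,2] = 0.2270

Form M = I − A:
  [  0.90   -0.04   -0.04   -0.09]
  [ -0.20    0.86   -0.14   -0.07]
  [ -0.04   -0.03    0.86   -0.02]
  [ -0.16   -0.14   -0.11    0.89]
Leontief inverse L = M⁻¹:
  [  1.1540    0.0768    0.0821    0.1246]
  [  0.3013    1.2060    0.2270    0.1304]
  [  0.0703    0.0505    1.1791    0.0376]
  [  0.2635    0.2098    0.1962    1.1712]
Total output x = L · d:
  x_0 = 1.1540·15 + 0.0768·38 + 0.0821·86 + 0.1246·81 = 37.3817
  x_1 = 0.3013·15 + 1.2060·38 + 0.2270·86 + 0.1304·81 = 80.4319
  x_2 = 0.0703·15 + 0.0505·38 + 1.1791·86 + 0.0376·81 = 107.4203
  x_3 = 0.2635·15 + 0.2098·38 + 0.1962·86 + 1.1712·81 = 123.6604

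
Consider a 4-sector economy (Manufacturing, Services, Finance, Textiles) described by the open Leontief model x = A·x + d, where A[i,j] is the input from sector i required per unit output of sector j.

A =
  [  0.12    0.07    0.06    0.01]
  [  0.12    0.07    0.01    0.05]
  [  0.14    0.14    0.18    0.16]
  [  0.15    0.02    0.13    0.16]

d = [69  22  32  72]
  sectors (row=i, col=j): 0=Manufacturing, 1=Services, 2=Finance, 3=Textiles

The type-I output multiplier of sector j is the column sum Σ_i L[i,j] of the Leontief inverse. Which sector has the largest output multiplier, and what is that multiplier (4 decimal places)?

Manufacturing (1.8747)

Form M = I − A:
  [  0.88   -0.07   -0.06   -0.01]
  [ -0.12    0.93   -0.01   -0.05]
  [ -0.14   -0.14    0.82   -0.16]
  [ -0.15   -0.02   -0.13    0.84]
Leontief inverse L = M⁻¹:
  [  1.1716    0.1030    0.0930    0.0378]
  [  0.1680    1.0951    0.0374    0.0743]
  [  0.2787    0.2199    1.2840    0.2610]
  [  0.2564    0.0785    0.2162    1.2394]
Total output x = L · d:
  x_0 = 1.1716·69 + 0.1030·22 + 0.0930·32 + 0.0378·72 = 88.8053
  x_1 = 0.1680·69 + 1.0951·22 + 0.0374·32 + 0.0743·72 = 42.2307
  x_2 = 0.2787·69 + 0.2199·22 + 1.2840·32 + 0.2610·72 = 83.9466
  x_3 = 0.2564·69 + 0.0785·22 + 0.2162·32 + 1.2394·72 = 115.5696
Output multipliers (column sums of L):
  Manufacturing: 1.8747
  Services: 1.4965
  Finance: 1.6306
  Textiles: 1.6125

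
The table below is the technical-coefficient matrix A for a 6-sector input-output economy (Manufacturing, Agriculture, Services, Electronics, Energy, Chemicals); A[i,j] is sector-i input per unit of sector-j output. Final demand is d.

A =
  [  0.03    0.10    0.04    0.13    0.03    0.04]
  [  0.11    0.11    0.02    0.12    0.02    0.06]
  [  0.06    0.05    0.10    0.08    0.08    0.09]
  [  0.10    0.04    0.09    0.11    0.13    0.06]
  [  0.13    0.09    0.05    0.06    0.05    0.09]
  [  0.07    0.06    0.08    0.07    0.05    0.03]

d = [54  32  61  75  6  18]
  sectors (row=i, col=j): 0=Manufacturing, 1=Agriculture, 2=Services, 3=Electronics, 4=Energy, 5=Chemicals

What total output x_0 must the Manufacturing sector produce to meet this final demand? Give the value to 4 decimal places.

85.4450

Form M = I − A:
  [  0.97   -0.10   -0.04   -0.13   -0.03   -0.04]
  [ -0.11    0.89   -0.02   -0.12   -0.02   -0.06]
  [ -0.06   -0.05    0.90   -0.08   -0.08   -0.09]
  [ -0.10   -0.04   -0.09    0.89   -0.13   -0.06]
  [ -0.13   -0.09   -0.05   -0.06    0.95   -0.09]
  [ -0.07   -0.06   -0.08   -0.07   -0.05    0.97]
Leontief inverse L = M⁻¹:
  [  1.0894    0.1491    0.0830    0.1982    0.0759    0.0812]
  [  0.1745    1.1701    0.0671    0.2022    0.0690    0.1047]
  [  0.1280    0.1093    1.1549    0.1573    0.1325    0.1412]
  [  0.1800    0.1102    0.1519    1.2008    0.1914    0.1204]
  [  0.1954    0.1542    0.0996    0.1431    1.0972    0.1375]
  [  0.1230    0.1081    0.1215    0.1338    0.0911    1.0707]
Total output x = L · d:
  x_0 = 1.0894·54 + 0.1491·32 + 0.0830·61 + 0.1982·75 + 0.0759·6 + 0.0812·18 = 85.4450
  x_1 = 0.1745·54 + 1.1701·32 + 0.0671·61 + 0.2022·75 + 0.0690·6 + 0.1047·18 = 68.4200
  x_2 = 0.1280·54 + 0.1093·32 + 1.1549·61 + 0.1573·75 + 0.1325·6 + 0.1412·18 = 95.9881
  x_3 = 0.1800·54 + 0.1102·32 + 0.1519·61 + 1.2008·75 + 0.1914·6 + 0.1204·18 = 115.8848
  x_4 = 0.1954·54 + 0.1542·32 + 0.0996·61 + 0.1431·75 + 1.0972·6 + 0.1375·18 = 41.3485
  x_5 = 0.1230·54 + 0.1081·32 + 0.1215·61 + 0.1338·75 + 0.0911·6 + 1.0707·18 = 47.3657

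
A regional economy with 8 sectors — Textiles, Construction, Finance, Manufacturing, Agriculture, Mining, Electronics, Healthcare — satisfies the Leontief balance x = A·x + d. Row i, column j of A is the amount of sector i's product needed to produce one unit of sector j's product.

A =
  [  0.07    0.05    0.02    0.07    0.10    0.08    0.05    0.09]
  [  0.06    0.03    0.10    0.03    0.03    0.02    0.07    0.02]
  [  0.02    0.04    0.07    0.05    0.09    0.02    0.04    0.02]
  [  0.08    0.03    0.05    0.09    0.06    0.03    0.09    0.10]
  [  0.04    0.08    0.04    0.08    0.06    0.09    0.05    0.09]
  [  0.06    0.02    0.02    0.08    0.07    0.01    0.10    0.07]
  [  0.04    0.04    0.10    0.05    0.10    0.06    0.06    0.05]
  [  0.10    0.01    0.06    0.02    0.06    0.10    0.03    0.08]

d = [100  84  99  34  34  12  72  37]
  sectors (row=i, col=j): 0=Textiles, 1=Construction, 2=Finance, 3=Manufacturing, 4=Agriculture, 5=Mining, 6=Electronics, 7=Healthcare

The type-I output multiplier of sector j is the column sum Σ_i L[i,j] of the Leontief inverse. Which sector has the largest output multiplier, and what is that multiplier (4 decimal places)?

Form M = I − A:
  [  0.93   -0.05   -0.02   -0.07   -0.10   -0.08   -0.05   -0.09]
  [ -0.06    0.97   -0.10   -0.03   -0.03   -0.02   -0.07   -0.02]
  [ -0.02   -0.04    0.93   -0.05   -0.09   -0.02   -0.04   -0.02]
  [ -0.08   -0.03   -0.05    0.91   -0.06   -0.03   -0.09   -0.10]
  [ -0.04   -0.08   -0.04   -0.08    0.94   -0.09   -0.05   -0.09]
  [ -0.06   -0.02   -0.02   -0.08   -0.07    0.99   -0.10   -0.07]
  [ -0.04   -0.04   -0.10   -0.05   -0.10   -0.06    0.94   -0.05]
  [ -0.10   -0.01   -0.06   -0.02   -0.06   -0.10   -0.03    0.92]
Leontief inverse L = M⁻¹:
  [  1.1322    0.0886    0.0736    0.1309    0.1711    0.1374    0.1114    0.1618]
  [  0.0953    1.0566    0.1396    0.0690    0.0810    0.0540    0.1083    0.0607]
  [  0.0554    0.0676    1.1081    0.0898    0.1363    0.0544    0.0788    0.0625]
  [  0.1418    0.0681    0.1069    1.1494    0.1342    0.0883    0.1492    0.1706]
  [  0.1007    0.1156    0.0957    0.1381    1.1286    0.1418    0.1114    0.1567]
  [  0.1103    0.0526    0.0677    0.1296    0.1311    1.0593    0.1489    0.1290]
  [  0.0915    0.0775    0.1526    0.1060    0.1674    0.1093    1.1152    0.1108]
  [  0.1523    0.0428    0.1027    0.0724    0.1246    0.1489    0.0815    1.1408]
Total output x = L · d:
  x_0 = 1.1322·100 + 0.0886·84 + 0.0736·99 + 0.1309·34 + 0.1711·34 + 0.1374·12 + 0.1114·72 + 0.1618·37 = 153.8780
  x_1 = 0.0953·100 + 1.0566·84 + 0.1396·99 + 0.0690·34 + 0.0810·34 + 0.0540·12 + 0.1083·72 + 0.0607·37 = 127.8956
  x_2 = 0.0554·100 + 0.0676·84 + 1.1081·99 + 0.0898·34 + 0.1363·34 + 0.0544·12 + 0.0788·72 + 0.0625·37 = 137.2444
  x_3 = 0.1418·100 + 0.0681·84 + 0.1069·99 + 1.1494·34 + 0.1342·34 + 0.0883·12 + 0.1492·72 + 0.1706·37 = 92.2323
  x_4 = 0.1007·100 + 0.1156·84 + 0.0957·99 + 0.1381·34 + 1.1286·34 + 0.1418·12 + 0.1114·72 + 0.1567·37 = 87.8442
  x_5 = 0.1103·100 + 0.0526·84 + 0.0677·99 + 0.1296·34 + 0.1311·34 + 1.0593·12 + 0.1489·72 + 0.1290·37 = 59.2212
  x_6 = 0.0915·100 + 0.0775·84 + 0.1526·99 + 0.1060·34 + 0.1674·34 + 0.1093·12 + 1.1152·72 + 0.1108·37 = 125.7686
  x_7 = 0.1523·100 + 0.0428·84 + 0.1027·99 + 0.0724·34 + 0.1246·34 + 0.1489·12 + 0.0815·72 + 1.1408·37 = 85.5564
Output multipliers (column sums of L):
  Textiles: 1.8795
  Construction: 1.5694
  Finance: 1.8469
  Manufacturing: 1.8852
  Agriculture: 2.0744
  Mining: 1.7934
  Electronics: 1.9045
  Healthcare: 1.9929

Agriculture (2.0744)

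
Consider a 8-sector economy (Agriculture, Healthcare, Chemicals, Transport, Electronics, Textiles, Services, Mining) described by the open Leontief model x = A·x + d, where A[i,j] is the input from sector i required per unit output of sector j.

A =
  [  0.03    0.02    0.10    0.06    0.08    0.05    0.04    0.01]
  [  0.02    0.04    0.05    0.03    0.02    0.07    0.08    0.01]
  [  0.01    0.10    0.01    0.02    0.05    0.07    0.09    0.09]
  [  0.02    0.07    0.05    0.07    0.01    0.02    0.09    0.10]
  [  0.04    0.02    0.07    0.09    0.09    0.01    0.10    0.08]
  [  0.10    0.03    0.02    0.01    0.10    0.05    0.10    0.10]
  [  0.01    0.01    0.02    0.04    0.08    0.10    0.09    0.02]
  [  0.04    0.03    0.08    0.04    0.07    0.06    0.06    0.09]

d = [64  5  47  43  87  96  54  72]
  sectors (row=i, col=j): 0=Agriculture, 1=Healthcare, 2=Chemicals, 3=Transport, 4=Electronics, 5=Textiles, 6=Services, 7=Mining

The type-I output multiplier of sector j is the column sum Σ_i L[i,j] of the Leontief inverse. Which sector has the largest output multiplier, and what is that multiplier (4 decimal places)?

Form M = I − A:
  [  0.97   -0.02   -0.10   -0.06   -0.08   -0.05   -0.04   -0.01]
  [ -0.02    0.96   -0.05   -0.03   -0.02   -0.07   -0.08   -0.01]
  [ -0.01   -0.10    0.99   -0.02   -0.05   -0.07   -0.09   -0.09]
  [ -0.02   -0.07   -0.05    0.93   -0.01   -0.02   -0.09   -0.10]
  [ -0.04   -0.02   -0.07   -0.09    0.91   -0.01   -0.10   -0.08]
  [ -0.10   -0.03   -0.02   -0.01   -0.10    0.95   -0.10   -0.10]
  [ -0.01   -0.01   -0.02   -0.04   -0.08   -0.10    0.91   -0.02]
  [ -0.04   -0.03   -0.08   -0.04   -0.07   -0.06   -0.06    0.91]
Leontief inverse L = M⁻¹:
  [  1.0526    0.0504    0.1308    0.0921    0.1245    0.0861    0.0997    0.0578]
  [  0.0399    1.0610    0.0726    0.0524    0.0574    0.1036    0.1280    0.0443]
  [  0.0377    0.1252    1.0464    0.0524    0.1008    0.1153    0.1541    0.1360]
  [  0.0421    0.0993    0.0849    1.1017    0.0543    0.0647    0.1507    0.1462]
  [  0.0657    0.0546    0.1130    0.1333    1.1457    0.0576    0.1734    0.1380]
  [  0.1313    0.0582    0.0687    0.0536    0.1650    1.0996    0.1721    0.1539]
  [  0.0364    0.0319    0.0491    0.0705    0.1282    0.1357    1.1484    0.0648]
  [  0.0689    0.0627    0.1203    0.0773    0.1261    0.1061    0.1292    1.1463]
Total output x = L · d:
  x_0 = 1.0526·64 + 0.0504·5 + 0.1308·47 + 0.0921·43 + 0.1245·87 + 0.0861·96 + 0.0997·54 + 0.0578·72 = 106.3733
  x_1 = 0.0399·64 + 1.0610·5 + 0.0726·47 + 0.0524·43 + 0.0574·87 + 0.1036·96 + 0.1280·54 + 0.0443·72 = 38.5713
  x_2 = 0.0377·64 + 0.1252·5 + 1.0464·47 + 0.0524·43 + 0.1008·87 + 0.1153·96 + 0.1541·54 + 0.1360·72 = 92.4202
  x_3 = 0.0421·64 + 0.0993·5 + 0.0849·47 + 1.1017·43 + 0.0543·87 + 0.0647·96 + 0.1507·54 + 0.1462·72 = 84.1472
  x_4 = 0.0657·64 + 0.0546·5 + 0.1130·47 + 0.1333·43 + 1.1457·87 + 0.0576·96 + 0.1734·54 + 0.1380·72 = 140.0348
  x_5 = 0.1313·64 + 0.0582·5 + 0.0687·47 + 0.0536·43 + 0.1650·87 + 1.0996·96 + 0.1721·54 + 0.1539·72 = 154.5183
  x_6 = 0.0364·64 + 0.0319·5 + 0.0491·47 + 0.0705·43 + 0.1282·87 + 0.1357·96 + 1.1484·54 + 0.0648·72 = 98.6874
  x_7 = 0.0689·64 + 0.0627·5 + 0.1203·47 + 0.0773·43 + 0.1261·87 + 0.1061·96 + 0.1292·54 + 1.1463·72 = 124.3586
Output multipliers (column sums of L):
  Agriculture: 1.4746
  Healthcare: 1.5434
  Chemicals: 1.6858
  Transport: 1.6334
  Electronics: 1.9021
  Textiles: 1.7687
  Services: 2.1555
  Mining: 1.8872

Services (2.1555)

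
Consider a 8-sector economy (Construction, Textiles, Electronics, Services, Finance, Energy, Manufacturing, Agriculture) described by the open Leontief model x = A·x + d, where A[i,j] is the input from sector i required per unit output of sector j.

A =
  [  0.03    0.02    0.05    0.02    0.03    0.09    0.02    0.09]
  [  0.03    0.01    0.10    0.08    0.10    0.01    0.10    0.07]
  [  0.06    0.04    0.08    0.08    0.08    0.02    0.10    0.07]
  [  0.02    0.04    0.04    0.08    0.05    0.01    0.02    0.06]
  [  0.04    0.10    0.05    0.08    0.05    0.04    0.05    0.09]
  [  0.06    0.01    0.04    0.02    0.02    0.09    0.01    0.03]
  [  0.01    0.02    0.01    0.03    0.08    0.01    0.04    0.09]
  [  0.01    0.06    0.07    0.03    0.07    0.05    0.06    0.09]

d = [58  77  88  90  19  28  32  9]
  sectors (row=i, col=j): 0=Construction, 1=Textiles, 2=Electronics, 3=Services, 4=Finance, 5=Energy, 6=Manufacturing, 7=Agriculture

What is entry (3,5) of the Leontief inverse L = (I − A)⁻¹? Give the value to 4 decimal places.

Form M = I − A:
  [  0.97   -0.02   -0.05   -0.02   -0.03   -0.09   -0.02   -0.09]
  [ -0.03    0.99   -0.10   -0.08   -0.10   -0.01   -0.10   -0.07]
  [ -0.06   -0.04    0.92   -0.08   -0.08   -0.02   -0.10   -0.07]
  [ -0.02   -0.04   -0.04    0.92   -0.05   -0.01   -0.02   -0.06]
  [ -0.04   -0.10   -0.05   -0.08    0.95   -0.04   -0.05   -0.09]
  [ -0.06   -0.01   -0.04   -0.02   -0.02    0.91   -0.01   -0.03]
  [ -0.01   -0.02   -0.01   -0.03   -0.08   -0.01    0.96   -0.09]
  [ -0.01   -0.06   -0.07   -0.03   -0.07   -0.05   -0.06    0.91]
Leontief inverse L = M⁻¹:
  [  1.0501    0.0431    0.0829    0.0477    0.0635    0.1172    0.0487    0.1317]
  [  0.0556    1.0494    0.1447    0.1285    0.1543    0.0375    0.1452    0.1367]
  [  0.0865    0.0782    1.1276    0.1290    0.1364    0.0509    0.1464    0.1395]
  [  0.0361    0.0645    0.0714    1.1125    0.0847    0.0279    0.0491    0.1015]
  [  0.0654    0.1341    0.0995    0.1275    1.1048    0.0696    0.0962    0.1539]
  [  0.0773    0.0257    0.0645    0.0405    0.0432    1.1143    0.0295    0.0612]
  [  0.0236    0.0453    0.0374    0.0570    0.1116    0.0280    1.0662    0.1299]
  [  0.0339    0.0925    0.1132    0.0714    0.1189    0.0770    0.1023    1.1472]
Total output x = L · d:
  x_0 = 1.0501·58 + 0.0431·77 + 0.0829·88 + 0.0477·90 + 0.0635·19 + 0.1172·28 + 0.0487·32 + 0.1317·9 = 83.0468
  x_1 = 0.0556·58 + 1.0494·77 + 0.1447·88 + 0.1285·90 + 0.1543·19 + 0.0375·28 + 0.1452·32 + 0.1367·9 = 118.1843
  x_2 = 0.0865·58 + 0.0782·77 + 1.1276·88 + 0.1290·90 + 0.1364·19 + 0.0509·28 + 0.1464·32 + 0.1395·9 = 131.8424
  x_3 = 0.0361·58 + 0.0645·77 + 0.0714·88 + 1.1125·90 + 0.0847·19 + 0.0279·28 + 0.0491·32 + 0.1015·9 = 118.3490
  x_4 = 0.0654·58 + 0.1341·77 + 0.0995·88 + 0.1275·90 + 1.1048·19 + 0.0696·28 + 0.0962·32 + 0.1539·9 = 61.7471
  x_5 = 0.0773·58 + 0.0257·77 + 0.0645·88 + 0.0405·90 + 0.0432·19 + 1.1143·28 + 0.0295·32 + 0.0612·9 = 49.2963
  x_6 = 0.0236·58 + 0.0453·77 + 0.0374·88 + 0.0570·90 + 0.1116·19 + 0.0280·28 + 1.0662·32 + 0.1299·9 = 51.4687
  x_7 = 0.0339·58 + 0.0925·77 + 0.1132·88 + 0.0714·90 + 0.1189·19 + 0.0770·28 + 0.1023·32 + 1.1472·9 = 43.4903

L[3,5] = 0.0279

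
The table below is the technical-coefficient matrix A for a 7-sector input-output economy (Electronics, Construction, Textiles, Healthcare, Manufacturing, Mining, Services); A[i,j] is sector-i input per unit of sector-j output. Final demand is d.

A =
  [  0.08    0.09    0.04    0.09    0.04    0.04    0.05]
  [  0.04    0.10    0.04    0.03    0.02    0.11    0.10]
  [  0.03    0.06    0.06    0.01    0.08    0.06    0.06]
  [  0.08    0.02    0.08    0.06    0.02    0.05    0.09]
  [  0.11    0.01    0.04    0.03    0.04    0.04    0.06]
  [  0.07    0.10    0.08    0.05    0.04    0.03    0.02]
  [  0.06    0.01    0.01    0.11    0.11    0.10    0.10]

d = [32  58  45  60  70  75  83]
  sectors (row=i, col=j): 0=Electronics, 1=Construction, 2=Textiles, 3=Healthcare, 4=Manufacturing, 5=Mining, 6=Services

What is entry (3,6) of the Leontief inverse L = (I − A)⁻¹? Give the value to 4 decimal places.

Form M = I − A:
  [  0.92   -0.09   -0.04   -0.09   -0.04   -0.04   -0.05]
  [ -0.04    0.90   -0.04   -0.03   -0.02   -0.11   -0.10]
  [ -0.03   -0.06    0.94   -0.01   -0.08   -0.06   -0.06]
  [ -0.08   -0.02   -0.08    0.94   -0.02   -0.05   -0.09]
  [ -0.11   -0.01   -0.04   -0.03    0.96   -0.04   -0.06]
  [ -0.07   -0.10   -0.08   -0.05   -0.04    0.97   -0.02]
  [ -0.06   -0.01   -0.01   -0.11   -0.11   -0.10    0.90]
Leontief inverse L = M⁻¹:
  [  1.1289    0.1325    0.0766    0.1321    0.0743    0.0868    0.1026]
  [  0.0881    1.1469    0.0767    0.0741    0.0596    0.1604    0.1524]
  [  0.0707    0.0938    1.0886    0.0419    0.1121    0.0981    0.1008]
  [  0.1248    0.0569    0.1132    1.1016    0.0583    0.0919    0.1369]
  [  0.1494    0.0419    0.0665    0.0657    1.0698    0.0725    0.0969]
  [  0.1115    0.1412    0.1129    0.0835    0.0710    1.0726    0.0663]
  [  0.1229    0.0504    0.0526    0.1620    0.1526    0.1479    1.1567]
Total output x = L · d:
  x_0 = 1.1289·32 + 0.1325·58 + 0.0766·45 + 0.1321·60 + 0.0743·70 + 0.0868·75 + 0.1026·83 = 75.4132
  x_1 = 0.0881·32 + 1.1469·58 + 0.0767·45 + 0.0741·60 + 0.0596·70 + 0.1604·75 + 0.1524·83 = 106.0885
  x_2 = 0.0707·32 + 0.0938·58 + 1.0886·45 + 0.0419·60 + 0.1121·70 + 0.0981·75 + 0.1008·83 = 82.7726
  x_3 = 0.1248·32 + 0.0569·58 + 0.1132·45 + 1.1016·60 + 0.0583·70 + 0.0919·75 + 0.1369·83 = 100.8200
  x_4 = 0.1494·32 + 0.0419·58 + 0.0665·45 + 0.0657·60 + 1.0698·70 + 0.0725·75 + 0.0969·83 = 102.5066
  x_5 = 0.1115·32 + 0.1412·58 + 0.1129·45 + 0.0835·60 + 0.0710·70 + 1.0726·75 + 0.0663·83 = 112.7685
  x_6 = 0.1229·32 + 0.0504·58 + 0.0526·45 + 0.1620·60 + 0.1526·70 + 0.1479·75 + 1.1567·83 = 136.7291

L[3,6] = 0.1369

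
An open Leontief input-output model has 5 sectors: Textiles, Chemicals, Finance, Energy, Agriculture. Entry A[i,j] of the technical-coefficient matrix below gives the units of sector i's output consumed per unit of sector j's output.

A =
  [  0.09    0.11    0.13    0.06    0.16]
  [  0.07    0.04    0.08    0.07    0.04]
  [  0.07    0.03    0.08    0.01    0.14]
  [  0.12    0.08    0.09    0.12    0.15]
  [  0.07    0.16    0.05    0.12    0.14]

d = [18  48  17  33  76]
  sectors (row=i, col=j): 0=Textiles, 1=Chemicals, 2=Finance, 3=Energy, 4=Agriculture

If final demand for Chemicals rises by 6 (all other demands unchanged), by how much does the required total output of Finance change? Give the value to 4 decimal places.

0.5424

Form M = I − A:
  [  0.91   -0.11   -0.13   -0.06   -0.16]
  [ -0.07    0.96   -0.08   -0.07   -0.04]
  [ -0.07   -0.03    0.92   -0.01   -0.14]
  [ -0.12   -0.08   -0.09    0.88   -0.15]
  [ -0.07   -0.16   -0.05   -0.12    0.86]
Leontief inverse L = M⁻¹:
  [  1.1706    0.1997    0.2117    0.1370    0.2854]
  [  0.1168    1.0871    0.1280    0.1112    0.1125]
  [  0.1184    0.0904    1.1292    0.0581    0.2202]
  [  0.2084    0.1777    0.1784    1.2058    0.2864]
  [  0.1530    0.2486    0.1316    0.2035    1.2597]
Total output x = L · d:
  x_0 = 1.1706·18 + 0.1997·48 + 0.2117·17 + 0.1370·33 + 0.2854·76 = 60.4713
  x_1 = 0.1168·18 + 1.0871·48 + 0.1280·17 + 0.1112·33 + 0.1125·76 = 68.6818
  x_2 = 0.1184·18 + 0.0904·48 + 1.1292·17 + 0.0581·33 + 0.2202·76 = 44.3203
  x_3 = 0.2084·18 + 0.1777·48 + 0.1784·17 + 1.2058·33 + 0.2864·76 = 76.8707
  x_4 = 0.1530·18 + 0.2486·48 + 0.1316·17 + 0.2035·33 + 1.2597·76 = 119.3751
Δx_2 = L[2,1] · Δd_1 = 0.0904 · 6 = 0.5424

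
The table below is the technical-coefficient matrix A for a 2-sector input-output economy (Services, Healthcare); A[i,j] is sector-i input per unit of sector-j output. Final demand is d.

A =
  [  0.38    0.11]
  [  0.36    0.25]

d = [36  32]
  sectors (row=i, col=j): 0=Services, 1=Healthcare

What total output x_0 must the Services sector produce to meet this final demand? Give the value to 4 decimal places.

71.7442

Form M = I − A:
  [  0.62   -0.11]
  [ -0.36    0.75]
Leontief inverse L = M⁻¹:
  [  1.7630    0.2586]
  [  0.8463    1.4575]
Total output x = L · d:
  x_0 = 1.7630·36 + 0.2586·32 = 71.7442
  x_1 = 0.8463·36 + 1.4575·32 = 77.1039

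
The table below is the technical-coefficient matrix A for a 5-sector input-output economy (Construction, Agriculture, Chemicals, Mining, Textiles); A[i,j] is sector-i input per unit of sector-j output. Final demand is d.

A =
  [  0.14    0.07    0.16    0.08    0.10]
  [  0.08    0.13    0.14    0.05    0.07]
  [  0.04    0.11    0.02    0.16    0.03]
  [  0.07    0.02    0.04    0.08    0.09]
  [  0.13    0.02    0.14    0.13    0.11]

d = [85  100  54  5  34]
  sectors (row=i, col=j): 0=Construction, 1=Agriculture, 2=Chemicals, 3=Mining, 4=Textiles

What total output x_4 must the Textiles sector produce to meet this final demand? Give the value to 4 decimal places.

Form M = I − A:
  [  0.86   -0.07   -0.16   -0.08   -0.10]
  [ -0.08    0.87   -0.14   -0.05   -0.07]
  [ -0.04   -0.11    0.98   -0.16   -0.03]
  [ -0.07   -0.02   -0.04    0.92   -0.09]
  [ -0.13   -0.02   -0.14   -0.13    0.89]
Leontief inverse L = M⁻¹:
  [  1.2291    0.1392    0.2532    0.1834    0.1761]
  [  0.1525    1.1957    0.2201    0.1352    0.1323]
  [  0.0938    0.1506    1.0775    0.2151    0.0805]
  [  0.1220    0.0508    0.0929    1.1357    0.1357]
  [  0.2155    0.0783    0.2250    0.2295    1.1848]
Total output x = L · d:
  x_0 = 1.2291·85 + 0.1392·100 + 0.2532·54 + 0.1834·5 + 0.1761·34 = 138.9636
  x_1 = 0.1525·85 + 1.1957·100 + 0.2201·54 + 0.1352·5 + 0.1323·34 = 149.5858
  x_2 = 0.0938·85 + 0.1506·100 + 1.0775·54 + 0.2151·5 + 0.0805·34 = 85.0264
  x_3 = 0.1220·85 + 0.0508·100 + 0.0929·54 + 1.1357·5 + 0.1357·34 = 30.7564
  x_4 = 0.2155·85 + 0.0783·100 + 0.2250·54 + 0.2295·5 + 1.1848·34 = 79.7292

79.7292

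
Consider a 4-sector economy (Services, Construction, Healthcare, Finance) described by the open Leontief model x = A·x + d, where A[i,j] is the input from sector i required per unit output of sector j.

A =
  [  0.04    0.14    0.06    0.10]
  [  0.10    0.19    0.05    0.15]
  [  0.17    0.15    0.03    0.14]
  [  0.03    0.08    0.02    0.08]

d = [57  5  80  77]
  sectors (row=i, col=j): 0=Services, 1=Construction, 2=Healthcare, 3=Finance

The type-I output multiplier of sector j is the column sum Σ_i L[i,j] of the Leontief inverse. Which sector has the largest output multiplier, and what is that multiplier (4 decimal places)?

Form M = I − A:
  [  0.96   -0.14   -0.06   -0.10]
  [ -0.10    0.81   -0.05   -0.15]
  [ -0.17   -0.15    0.97   -0.14]
  [ -0.03   -0.08   -0.02    0.92]
Leontief inverse L = M⁻¹:
  [  1.0841    0.2189    0.0818    0.1660]
  [  0.1575    1.3008    0.0818    0.2417]
  [  0.2221    0.2577    1.0626    0.2279]
  [  0.0539    0.1259    0.0329    1.1183]
Total output x = L · d:
  x_0 = 1.0841·57 + 0.2189·5 + 0.0818·80 + 0.1660·77 = 82.2119
  x_1 = 0.1575·57 + 1.3008·5 + 0.0818·80 + 0.2417·77 = 40.6333
  x_2 = 0.2221·57 + 0.2577·5 + 1.0626·80 + 0.2279·77 = 116.5082
  x_3 = 0.0539·57 + 0.1259·5 + 0.0329·80 + 1.1183·77 = 92.4426
Output multipliers (column sums of L):
  Services: 1.5177
  Construction: 1.9033
  Healthcare: 1.2591
  Finance: 1.7538

Construction (1.9033)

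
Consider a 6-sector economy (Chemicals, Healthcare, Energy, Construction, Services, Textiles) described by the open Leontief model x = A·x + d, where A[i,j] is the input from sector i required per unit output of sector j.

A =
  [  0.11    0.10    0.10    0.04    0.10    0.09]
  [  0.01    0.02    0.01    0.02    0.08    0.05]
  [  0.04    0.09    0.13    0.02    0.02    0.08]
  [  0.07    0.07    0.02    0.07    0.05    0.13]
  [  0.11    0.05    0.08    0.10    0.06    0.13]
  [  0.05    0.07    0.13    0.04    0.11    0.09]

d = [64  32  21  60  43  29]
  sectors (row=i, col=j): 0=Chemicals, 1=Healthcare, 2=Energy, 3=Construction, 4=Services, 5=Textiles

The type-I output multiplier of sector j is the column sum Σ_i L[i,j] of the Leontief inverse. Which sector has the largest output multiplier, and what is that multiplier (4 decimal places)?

Form M = I − A:
  [  0.89   -0.10   -0.10   -0.04   -0.10   -0.09]
  [ -0.01    0.98   -0.01   -0.02   -0.08   -0.05]
  [ -0.04   -0.09    0.87   -0.02   -0.02   -0.08]
  [ -0.07   -0.07   -0.02    0.93   -0.05   -0.13]
  [ -0.11   -0.05   -0.08   -0.10    0.94   -0.13]
  [ -0.05   -0.07   -0.13   -0.04   -0.11    0.91]
Leontief inverse L = M⁻¹:
  [  1.1707    0.1631    0.1801    0.0833    0.1673    0.1764]
  [  0.0343    1.0418    0.0392    0.0397    0.1052    0.0848]
  [  0.0735    0.1323    1.1862    0.0440    0.0623    0.1340]
  [  0.1160    0.1175    0.0794    1.1044    0.1059    0.1978]
  [  0.1717    0.1159    0.1609    0.1441    1.1287    0.2193]
  [  0.1033    0.1272    0.2053    0.0799    0.1673    1.1695]
Total output x = L · d:
  x_0 = 1.1707·64 + 0.1631·32 + 0.1801·21 + 0.0833·60 + 0.1673·43 + 0.1764·29 = 101.2311
  x_1 = 0.0343·64 + 1.0418·32 + 0.0392·21 + 0.0397·60 + 0.1052·43 + 0.0848·29 = 45.7195
  x_2 = 0.0735·64 + 0.1323·32 + 1.1862·21 + 0.0440·60 + 0.0623·43 + 0.1340·29 = 43.0528
  x_3 = 0.1160·64 + 0.1175·32 + 0.0794·21 + 1.1044·60 + 0.1059·43 + 0.1978·29 = 89.4029
  x_4 = 0.1717·64 + 0.1159·32 + 0.1609·21 + 0.1441·60 + 1.1287·43 + 0.2193·29 = 81.6192
  x_5 = 0.1033·64 + 0.1272·32 + 0.2053·21 + 0.0799·60 + 0.1673·43 + 1.1695·29 = 60.8934
Output multipliers (column sums of L):
  Chemicals: 1.6695
  Healthcare: 1.6977
  Energy: 1.8510
  Construction: 1.4954
  Services: 1.7368
  Textiles: 1.9818

Textiles (1.9818)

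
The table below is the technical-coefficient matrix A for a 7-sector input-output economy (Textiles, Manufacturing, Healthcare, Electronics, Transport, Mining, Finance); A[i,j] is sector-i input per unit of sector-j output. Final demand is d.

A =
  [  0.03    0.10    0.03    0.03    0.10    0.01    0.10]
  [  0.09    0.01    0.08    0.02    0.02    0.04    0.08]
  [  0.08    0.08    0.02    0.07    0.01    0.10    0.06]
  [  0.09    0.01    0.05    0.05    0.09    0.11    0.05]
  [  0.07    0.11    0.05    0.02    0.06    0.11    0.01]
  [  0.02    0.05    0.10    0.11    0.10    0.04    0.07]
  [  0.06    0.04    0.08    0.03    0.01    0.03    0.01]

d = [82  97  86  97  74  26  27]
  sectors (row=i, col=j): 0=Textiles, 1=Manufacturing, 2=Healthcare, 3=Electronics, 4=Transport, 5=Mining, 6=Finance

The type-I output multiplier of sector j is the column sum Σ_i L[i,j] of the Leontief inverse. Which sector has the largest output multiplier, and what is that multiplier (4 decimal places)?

Form M = I − A:
  [  0.97   -0.10   -0.03   -0.03   -0.10   -0.01   -0.10]
  [ -0.09    0.99   -0.08   -0.02   -0.02   -0.04   -0.08]
  [ -0.08   -0.08    0.98   -0.07   -0.01   -0.10   -0.06]
  [ -0.09   -0.01   -0.05    0.95   -0.09   -0.11   -0.05]
  [ -0.07   -0.11   -0.05   -0.02    0.94   -0.11   -0.01]
  [ -0.02   -0.05   -0.10   -0.11   -0.10    0.96   -0.07]
  [ -0.06   -0.04   -0.08   -0.03   -0.01   -0.03    0.99]
Leontief inverse L = M⁻¹:
  [  1.0728    0.1367    0.0691    0.0544    0.1296    0.0493    0.1311]
  [  0.1224    1.0454    0.1103    0.0468    0.0496    0.0709    0.1114]
  [  0.1212    0.1162    1.0640    0.1050    0.0525    0.1382    0.1017]
  [  0.1333    0.0592    0.0951    1.0891    0.1384    0.1573    0.0915]
  [  0.1132    0.1520    0.0949    0.0563    1.1022    0.1518    0.0542]
  [  0.0748    0.0968    0.1463    0.1489    0.1439    1.0987    0.1109]
  [  0.0872    0.0662    0.1029    0.0518    0.0338    0.0566    1.0375]
Total output x = L · d:
  x_0 = 1.0728·82 + 0.1367·97 + 0.0691·86 + 0.0544·97 + 0.1296·74 + 0.0493·26 + 0.1311·27 = 126.8696
  x_1 = 0.1224·82 + 1.0454·97 + 0.1103·86 + 0.0468·97 + 0.0496·74 + 0.0709·26 + 0.1114·27 = 133.9912
  x_2 = 0.1212·82 + 0.1162·97 + 1.0640·86 + 0.1050·97 + 0.0525·74 + 0.1382·26 + 0.1017·27 = 133.1298
  x_3 = 0.1333·82 + 0.0592·97 + 0.0951·86 + 1.0891·97 + 0.1384·74 + 0.1573·26 + 0.0915·27 = 147.2900
  x_4 = 0.1132·82 + 0.1520·97 + 0.0949·86 + 0.0563·97 + 1.1022·74 + 0.1518·26 + 0.0542·27 = 124.6175
  x_5 = 0.0748·82 + 0.0968·97 + 0.1463·86 + 0.1489·97 + 0.1439·74 + 1.0987·26 + 0.1109·27 = 84.7638
  x_6 = 0.0872·82 + 0.0662·97 + 0.1029·86 + 0.0518·97 + 0.0338·74 + 0.0566·26 + 1.0375·27 = 59.4242
Output multipliers (column sums of L):
  Textiles: 1.7249
  Manufacturing: 1.6725
  Healthcare: 1.6827
  Electronics: 1.5522
  Transport: 1.6501
  Mining: 1.7227
  Finance: 1.6383

Textiles (1.7249)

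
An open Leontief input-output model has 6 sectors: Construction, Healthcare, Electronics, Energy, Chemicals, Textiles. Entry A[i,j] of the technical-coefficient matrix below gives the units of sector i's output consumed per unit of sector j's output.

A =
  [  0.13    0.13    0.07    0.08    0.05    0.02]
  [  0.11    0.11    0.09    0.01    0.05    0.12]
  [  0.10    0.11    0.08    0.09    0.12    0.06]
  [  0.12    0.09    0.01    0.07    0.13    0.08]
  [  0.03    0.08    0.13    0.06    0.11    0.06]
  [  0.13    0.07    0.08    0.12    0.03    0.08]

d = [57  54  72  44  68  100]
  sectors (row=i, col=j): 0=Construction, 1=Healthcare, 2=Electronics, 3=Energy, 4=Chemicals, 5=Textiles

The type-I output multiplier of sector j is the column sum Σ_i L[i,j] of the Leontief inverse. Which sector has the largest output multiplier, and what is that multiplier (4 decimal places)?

Form M = I − A:
  [  0.87   -0.13   -0.07   -0.08   -0.05   -0.02]
  [ -0.11    0.89   -0.09   -0.01   -0.05   -0.12]
  [ -0.10   -0.11    0.92   -0.09   -0.12   -0.06]
  [ -0.12   -0.09   -0.01    0.93   -0.13   -0.08]
  [ -0.03   -0.08   -0.13   -0.06    0.89   -0.06]
  [ -0.13   -0.07   -0.08   -0.12   -0.03    0.92]
Leontief inverse L = M⁻¹:
  [  1.2317    0.2299    0.1429    0.1415    0.1250    0.0865]
  [  0.2158    1.2098    0.1691    0.0800    0.1209    0.1884]
  [  0.2130    0.2220    1.1685    0.1652    0.2108    0.1379]
  [  0.2201    0.1883    0.0895    1.1372    0.2061    0.1475]
  [  0.1232    0.1734    0.2070    0.1258    1.1908    0.1274]
  [  0.2417    0.1741    0.1531    0.1929    0.1109    1.1489]
Total output x = L · d:
  x_0 = 1.2317·57 + 0.2299·54 + 0.1429·72 + 0.1415·44 + 0.1250·68 + 0.0865·100 = 116.2893
  x_1 = 0.2158·57 + 1.2098·54 + 0.1691·72 + 0.0800·44 + 0.1209·68 + 0.1884·100 = 120.3832
  x_2 = 0.2130·57 + 0.2220·54 + 1.1685·72 + 0.1652·44 + 0.2108·68 + 0.1379·100 = 143.6514
  x_3 = 0.2201·57 + 0.1883·54 + 0.0895·72 + 1.1372·44 + 0.2061·68 + 0.1475·100 = 107.9624
  x_4 = 0.1232·57 + 0.1734·54 + 0.2070·72 + 0.1258·44 + 1.1908·68 + 0.1274·100 = 130.5380
  x_5 = 0.2417·57 + 0.1741·54 + 0.1531·72 + 0.1929·44 + 0.1109·68 + 1.1489·100 = 165.1176
Output multipliers (column sums of L):
  Construction: 2.2454
  Healthcare: 2.1975
  Electronics: 1.9301
  Energy: 1.8426
  Chemicals: 1.9645
  Textiles: 1.8366

Construction (2.2454)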